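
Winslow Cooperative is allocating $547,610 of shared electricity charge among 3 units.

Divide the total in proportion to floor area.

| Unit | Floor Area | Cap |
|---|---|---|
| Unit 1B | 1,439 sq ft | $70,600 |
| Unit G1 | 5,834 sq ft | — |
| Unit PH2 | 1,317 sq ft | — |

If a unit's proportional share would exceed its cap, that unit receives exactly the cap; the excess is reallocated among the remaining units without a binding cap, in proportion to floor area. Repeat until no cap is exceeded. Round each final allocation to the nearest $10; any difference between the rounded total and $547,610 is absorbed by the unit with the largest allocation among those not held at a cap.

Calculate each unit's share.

Unit 1B: $70,600 · Unit G1: $389,160 · Unit PH2: $87,850

Total floor area = 8,590.
Pro-rata shares before constraints: Unit 1B 91,735.83; Unit G1 371,915.80; Unit PH2 83,958.37.
Capped: Unit 1B ($70,600); remaining pool $477,010 reallocated over remaining floor area 7,151.
Remaining shares: Unit G1 389,159.05 → $389,160; Unit PH2 87,850.95 → $87,850.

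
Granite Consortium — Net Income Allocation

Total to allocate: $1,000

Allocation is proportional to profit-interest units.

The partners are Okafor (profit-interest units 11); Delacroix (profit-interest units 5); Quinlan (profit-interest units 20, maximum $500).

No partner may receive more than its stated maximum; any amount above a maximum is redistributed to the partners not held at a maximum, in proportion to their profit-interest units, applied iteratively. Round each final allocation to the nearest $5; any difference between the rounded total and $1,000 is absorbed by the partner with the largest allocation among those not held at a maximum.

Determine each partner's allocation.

Okafor: $345 · Delacroix: $155 · Quinlan: $500

Sum of profit-interest units: 36.
Pro-rata shares before constraints: Okafor 305.56; Delacroix 138.89; Quinlan 555.56.
Cap binds for Quinlan ($500); remaining pool $500 reallocated over remaining profit-interest units 16.
Shares after redistribution: Okafor 343.75 → $345; Delacroix 156.25 → $155.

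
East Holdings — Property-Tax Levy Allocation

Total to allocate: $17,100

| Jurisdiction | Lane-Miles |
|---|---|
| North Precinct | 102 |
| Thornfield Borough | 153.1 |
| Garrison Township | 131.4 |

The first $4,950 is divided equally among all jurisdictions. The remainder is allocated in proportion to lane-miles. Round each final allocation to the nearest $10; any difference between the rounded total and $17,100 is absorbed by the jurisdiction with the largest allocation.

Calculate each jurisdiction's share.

North Precinct: $4,860 · Thornfield Borough: $6,460 · Garrison Township: $5,780

$4,950 shared equally gives $1,650 per jurisdiction.
Remainder $12,150 by lane-miles (total 386.5): North Precinct 3,206.47 → $3,210; Thornfield Borough 4,812.85 → $4,810; Garrison Township 4,130.69 → $4,130.
Totals: North Precinct $1,650 + $3,210 = $4,860; Thornfield Borough $1,650 + $4,810 = $6,460; Garrison Township $1,650 + $4,130 = $5,780.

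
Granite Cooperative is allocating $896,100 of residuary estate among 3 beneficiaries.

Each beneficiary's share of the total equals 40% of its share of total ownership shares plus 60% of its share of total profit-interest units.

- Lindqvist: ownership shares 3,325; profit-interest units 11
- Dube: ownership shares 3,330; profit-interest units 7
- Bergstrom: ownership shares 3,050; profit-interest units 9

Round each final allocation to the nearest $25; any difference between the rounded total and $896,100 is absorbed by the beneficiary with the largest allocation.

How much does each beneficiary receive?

Lindqvist: $341,850; Dube: $262,375; Bergstrom: $291,875

Ownership shares total 9,705; profit-interest units total 27.
Composite weights (40% ownership shares + 60% profit-interest units): Lindqvist 0.3815; Dube 0.2928; Bergstrom 0.3257.
Proportional shares: Lindqvist 341,850.69; Dube 262,382.02; Bergstrom 291,867.30.
After rounding ($25): Lindqvist $341,850; Dube $262,375; Bergstrom $291,875. Sum = $896,100.
Sum already equals the total — no adjustment.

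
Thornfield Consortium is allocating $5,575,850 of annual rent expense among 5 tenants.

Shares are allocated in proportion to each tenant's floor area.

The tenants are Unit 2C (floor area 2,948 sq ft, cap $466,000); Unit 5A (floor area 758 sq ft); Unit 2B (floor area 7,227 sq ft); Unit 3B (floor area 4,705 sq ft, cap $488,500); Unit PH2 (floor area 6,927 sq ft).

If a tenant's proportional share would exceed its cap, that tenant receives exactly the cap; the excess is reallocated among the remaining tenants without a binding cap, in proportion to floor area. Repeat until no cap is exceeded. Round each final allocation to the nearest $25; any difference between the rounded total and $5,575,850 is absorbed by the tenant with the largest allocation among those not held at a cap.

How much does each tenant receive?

Total floor area = 22,565.
Proportional shares (ignoring caps): Unit 2C 728,455.83; Unit 5A 187,303.09; Unit 2B 1,785,804.03; Unit 3B 1,162,613.53; Unit PH2 1,711,673.52.
Capped: Unit 2C ($466,000), Unit 3B ($488,500); remaining pool $4,621,350 reallocated over remaining floor area 14,912.
Redistributed shares: Unit 5A 234,910.36 → $234,900; Unit 2B 2,239,706.04 → $2,239,700; Unit PH2 2,146,733.60 → $2,146,725.
Rounding difference +$25 applied to Unit 2B → $2,239,725.

Unit 2C: $466,000; Unit 5A: $234,900; Unit 2B: $2,239,725; Unit 3B: $488,500; Unit PH2: $2,146,725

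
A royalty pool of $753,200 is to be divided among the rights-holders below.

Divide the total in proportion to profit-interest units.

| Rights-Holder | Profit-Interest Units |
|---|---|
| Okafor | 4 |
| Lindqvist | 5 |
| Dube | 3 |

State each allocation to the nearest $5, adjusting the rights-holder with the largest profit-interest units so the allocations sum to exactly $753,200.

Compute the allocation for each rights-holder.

Okafor: $251,065 | Lindqvist: $313,835 | Dube: $188,300

Combined profit-interest units = 4 + 5 + 3 = 12.
Unrounded shares: Okafor 251,066.67; Lindqvist 313,833.33; Dube 188,300.00.
At nearest $5: Okafor $251,065; Lindqvist $313,835; Dube $188,300. Sum = $753,200.
Sum already equals the total — no adjustment.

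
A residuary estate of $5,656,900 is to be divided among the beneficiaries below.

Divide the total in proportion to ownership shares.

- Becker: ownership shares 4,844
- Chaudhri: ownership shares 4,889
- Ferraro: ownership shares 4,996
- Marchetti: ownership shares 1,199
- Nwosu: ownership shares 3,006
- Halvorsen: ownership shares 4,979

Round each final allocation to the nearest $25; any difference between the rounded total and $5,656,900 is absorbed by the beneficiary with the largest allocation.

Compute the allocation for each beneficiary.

Becker: $1,145,900; Chaudhri: $1,156,550; Ferraro: $1,181,875; Marchetti: $283,625; Nwosu: $711,100; Halvorsen: $1,177,850

Total ownership shares = 23,913.
Unrounded shares: Becker 4,844/23,913 × $5,656,900 = 1,145,904.89; Chaudhri 4,889/23,913 × $5,656,900 = 1,156,550.17; Ferraro 4,996/23,913 × $5,656,900 = 1,181,862.27; Marchetti 1,199/23,913 × $5,656,900 = 283,637.48; Nwosu 3,006/23,913 × $5,656,900 = 711,104.48; Halvorsen 4,979/23,913 × $5,656,900 = 1,177,840.72.
At nearest $25: Becker $1,145,900; Chaudhri $1,156,550; Ferraro $1,181,850; Marchetti $283,625; Nwosu $711,100; Halvorsen $1,177,850. Sum = $5,656,875.
Difference $5,656,900 − $5,656,875 = +$25 applied to largest allocation (Ferraro): Ferraro becomes $1,181,875.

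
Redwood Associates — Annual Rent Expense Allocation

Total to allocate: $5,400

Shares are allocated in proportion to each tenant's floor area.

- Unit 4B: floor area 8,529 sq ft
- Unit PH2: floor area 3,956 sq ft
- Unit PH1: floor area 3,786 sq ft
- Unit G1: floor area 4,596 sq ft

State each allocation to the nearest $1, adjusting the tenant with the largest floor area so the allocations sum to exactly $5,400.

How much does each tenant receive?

Unit 4B: $2,207; Unit PH2: $1,024; Unit PH1: $980; Unit G1: $1,189

Combined floor area = 8,529 + 3,956 + 3,786 + 4,596 = 20,867.
Pro-rata amounts: Unit 4B 2,207.15; Unit PH2 1,023.74; Unit PH1 979.75; Unit G1 1,189.36.
After rounding ($1): Unit 4B $2,207; Unit PH2 $1,024; Unit PH1 $980; Unit G1 $1,189. Sum = $5,400.
Sum already equals the total — no adjustment.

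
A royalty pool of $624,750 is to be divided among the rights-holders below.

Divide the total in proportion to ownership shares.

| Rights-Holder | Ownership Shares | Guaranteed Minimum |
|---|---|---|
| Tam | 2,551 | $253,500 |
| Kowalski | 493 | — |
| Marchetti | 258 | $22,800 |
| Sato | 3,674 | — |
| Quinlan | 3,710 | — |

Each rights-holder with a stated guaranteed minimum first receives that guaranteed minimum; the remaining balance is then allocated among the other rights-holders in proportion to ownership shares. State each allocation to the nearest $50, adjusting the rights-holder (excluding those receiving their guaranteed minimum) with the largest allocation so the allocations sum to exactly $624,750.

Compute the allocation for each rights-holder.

Tam: $253,500 · Kowalski: $21,800 · Marchetti: $22,800 · Sato: $162,500 · Quinlan: $164,150

Guaranteed amounts: Tam $253,500; Marchetti $22,800. Remaining pool $348,450.
Remaining pool split over remaining ownership shares 7,877: Kowalski 21,808.54 → $21,800; Sato 162,524.48 → $162,500; Quinlan 164,116.99 → $164,100.
Rounding difference +$50 applied to Quinlan → $164,150.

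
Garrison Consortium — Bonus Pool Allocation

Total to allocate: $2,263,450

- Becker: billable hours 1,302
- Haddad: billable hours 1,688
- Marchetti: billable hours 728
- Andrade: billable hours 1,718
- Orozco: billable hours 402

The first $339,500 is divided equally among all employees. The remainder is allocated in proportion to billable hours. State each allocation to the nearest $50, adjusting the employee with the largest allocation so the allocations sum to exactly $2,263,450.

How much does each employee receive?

$339,500 shared equally gives $67,900 per employee.
Remainder $1,923,950 by billable hours (total 5,838): Becker 429,082.37 → $429,100; Haddad 556,291.13 → $556,300; Marchetti 239,917.03 → $239,900; Andrade 566,177.82 → $566,200; Orozco 132,481.65 → $132,500.
Rounding difference −$50 on remainder applied to Andrade.
Totals: Becker $67,900 + $429,100 = $497,000; Haddad $67,900 + $556,300 = $624,200; Marchetti $67,900 + $239,900 = $307,800; Andrade $67,900 + $566,150 = $634,050; Orozco $67,900 + $132,500 = $200,400.

Becker: $497,000 | Haddad: $624,200 | Marchetti: $307,800 | Andrade: $634,050 | Orozco: $200,400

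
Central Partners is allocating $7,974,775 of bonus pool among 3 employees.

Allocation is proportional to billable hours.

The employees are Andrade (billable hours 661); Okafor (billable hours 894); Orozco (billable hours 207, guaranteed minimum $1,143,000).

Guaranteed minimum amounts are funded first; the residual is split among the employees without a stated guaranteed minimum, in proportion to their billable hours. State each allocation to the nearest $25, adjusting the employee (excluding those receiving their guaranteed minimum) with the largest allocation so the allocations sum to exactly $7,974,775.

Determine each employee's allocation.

Guaranteed amounts: Orozco $1,143,000. Remaining pool $6,831,775.
Remaining pool split over remaining billable hours 1,555: Andrade 2,904,053.55 → $2,904,050; Okafor 3,927,721.45 → $3,927,725.

Andrade: $2,904,050; Okafor: $3,927,725; Orozco: $1,143,000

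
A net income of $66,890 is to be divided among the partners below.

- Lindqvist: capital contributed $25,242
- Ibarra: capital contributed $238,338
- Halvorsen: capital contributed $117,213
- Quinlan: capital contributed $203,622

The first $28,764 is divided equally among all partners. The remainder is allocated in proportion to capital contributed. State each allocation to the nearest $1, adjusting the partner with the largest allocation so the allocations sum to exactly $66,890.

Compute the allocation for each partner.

First tranche $28,764 split equally: $7,191 each.
Remainder $38,126 by capital contributed (total 584,415): Lindqvist 1,646.73 → $1,647; Ibarra 15,548.67 → $15,549; Halvorsen 7,646.73 → $7,647; Quinlan 13,283.87 → $13,284.
Rounding difference −$1 on remainder applied to Ibarra.
Totals: Lindqvist $7,191 + $1,647 = $8,838; Ibarra $7,191 + $15,548 = $22,739; Halvorsen $7,191 + $7,647 = $14,838; Quinlan $7,191 + $13,284 = $20,475.

Lindqvist: $8,838; Ibarra: $22,739; Halvorsen: $14,838; Quinlan: $20,475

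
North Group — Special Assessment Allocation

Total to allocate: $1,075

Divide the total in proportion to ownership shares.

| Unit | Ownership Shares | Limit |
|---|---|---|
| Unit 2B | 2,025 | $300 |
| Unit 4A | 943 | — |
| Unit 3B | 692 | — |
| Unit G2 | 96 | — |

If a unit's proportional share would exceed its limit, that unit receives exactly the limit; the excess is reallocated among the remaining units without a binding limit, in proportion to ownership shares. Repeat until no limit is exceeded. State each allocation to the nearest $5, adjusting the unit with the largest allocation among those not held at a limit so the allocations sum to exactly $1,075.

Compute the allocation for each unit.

Total ownership shares = 3,756.
Proportional shares (ignoring caps): Unit 2B 579.57; Unit 4A 269.89; Unit 3B 198.06; Unit G2 27.48.
Cap binds for Unit 2B ($300); remaining pool $775 reallocated over remaining ownership shares 1,731.
Remaining shares: Unit 4A 422.20 → $420; Unit 3B 309.82 → $310; Unit G2 42.98 → $45.

Unit 2B: $300 · Unit 4A: $420 · Unit 3B: $310 · Unit G2: $45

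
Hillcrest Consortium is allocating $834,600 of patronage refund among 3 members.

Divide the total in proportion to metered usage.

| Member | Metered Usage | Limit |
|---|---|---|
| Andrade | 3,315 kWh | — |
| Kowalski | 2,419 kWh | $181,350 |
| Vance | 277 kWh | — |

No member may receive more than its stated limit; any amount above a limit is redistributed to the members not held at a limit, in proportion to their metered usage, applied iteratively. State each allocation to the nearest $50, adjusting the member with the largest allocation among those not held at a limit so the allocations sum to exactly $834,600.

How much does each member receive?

Andrade: $602,850 | Kowalski: $181,350 | Vance: $50,400

Combined metered usage = 6,011.
Proportional shares (ignoring caps): Andrade 460,272.67; Kowalski 335,867.14; Vance 38,460.19.
Cap binds for Kowalski ($181,350); residual $653,250 reallocated over remaining metered usage 3,592.
Redistributed shares: Andrade 602,874.10 → $602,850; Vance 50,375.90 → $50,400.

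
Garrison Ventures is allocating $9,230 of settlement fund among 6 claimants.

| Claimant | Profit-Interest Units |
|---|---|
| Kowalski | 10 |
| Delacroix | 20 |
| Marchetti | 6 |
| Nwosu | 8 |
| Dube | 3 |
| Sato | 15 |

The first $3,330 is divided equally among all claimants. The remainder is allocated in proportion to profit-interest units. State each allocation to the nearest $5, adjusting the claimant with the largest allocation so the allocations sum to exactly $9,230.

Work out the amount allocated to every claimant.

Kowalski: $1,505 | Delacroix: $2,465 | Marchetti: $1,125 | Nwosu: $1,315 | Dube: $840 | Sato: $1,980

First tranche $3,330 split equally: $555 each.
Remainder $5,900 by profit-interest units (total 62): Kowalski 951.61 → $950; Delacroix 1,903.23 → $1,905; Marchetti 570.97 → $570; Nwosu 761.29 → $760; Dube 285.48 → $285; Sato 1,427.42 → $1,425.
Rounding difference +$5 on remainder applied to Delacroix.
Totals: Kowalski $555 + $950 = $1,505; Delacroix $555 + $1,910 = $2,465; Marchetti $555 + $570 = $1,125; Nwosu $555 + $760 = $1,315; Dube $555 + $285 = $840; Sato $555 + $1,425 = $1,980.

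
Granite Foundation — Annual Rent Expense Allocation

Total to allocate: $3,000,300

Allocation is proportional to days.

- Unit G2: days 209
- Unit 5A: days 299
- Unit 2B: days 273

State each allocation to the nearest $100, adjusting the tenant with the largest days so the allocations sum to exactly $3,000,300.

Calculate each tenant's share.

Unit G2: $802,900 · Unit 5A: $1,148,600 · Unit 2B: $1,048,800

Combined days = 209 + 299 + 273 = 781.
Unrounded shares: Unit G2 802,897.18; Unit 5A 1,148,642.38; Unit 2B 1,048,760.44.
After rounding ($100): Unit G2 $802,900; Unit 5A $1,148,600; Unit 2B $1,048,800. Sum = $3,000,300.
No rounding difference to absorb.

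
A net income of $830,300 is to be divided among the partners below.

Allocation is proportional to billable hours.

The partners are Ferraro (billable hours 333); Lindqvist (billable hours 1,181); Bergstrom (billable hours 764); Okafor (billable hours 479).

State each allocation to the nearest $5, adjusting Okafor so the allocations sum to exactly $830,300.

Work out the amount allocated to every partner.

Ferraro: $100,285 | Lindqvist: $355,670 | Bergstrom: $230,085 | Okafor: $144,260

Combined billable hours = 2,757.
Proportional shares: Ferraro 333/2,757 × $830,300 = 100,286.51; Lindqvist 1,181/2,757 × $830,300 = 355,670.77; Bergstrom 764/2,757 × $830,300 = 230,086.76; Okafor 479/2,757 × $830,300 = 144,255.97.
At nearest $5: Ferraro $100,285; Lindqvist $355,670; Bergstrom $230,085; Okafor $144,255. Sum = $830,295.
Difference $830,300 − $830,295 = +$5 applied to Okafor: Okafor becomes $144,260.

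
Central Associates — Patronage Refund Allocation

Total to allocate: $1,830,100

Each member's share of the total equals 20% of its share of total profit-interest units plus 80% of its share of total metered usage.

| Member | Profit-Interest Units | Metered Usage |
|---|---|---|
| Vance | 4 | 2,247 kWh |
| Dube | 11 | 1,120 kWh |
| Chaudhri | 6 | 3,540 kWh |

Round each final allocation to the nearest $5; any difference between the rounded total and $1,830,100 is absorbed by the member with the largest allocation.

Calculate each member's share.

Profit-interest units total 21; metered usage total 6,907.
Composite weights (20% profit-interest units + 80% metered usage): Vance 0.2984; Dube 0.2345; Chaudhri 0.4672.
Pro-rata amounts: Vance 546,015.73; Dube 429,131.68; Chaudhri 854,952.59.
Rounded to nearest $5: Vance $546,015; Dube $429,130; Chaudhri $854,955. Sum = $1,830,100.
No rounding difference to absorb.

Vance: $546,015; Dube: $429,130; Chaudhri: $854,955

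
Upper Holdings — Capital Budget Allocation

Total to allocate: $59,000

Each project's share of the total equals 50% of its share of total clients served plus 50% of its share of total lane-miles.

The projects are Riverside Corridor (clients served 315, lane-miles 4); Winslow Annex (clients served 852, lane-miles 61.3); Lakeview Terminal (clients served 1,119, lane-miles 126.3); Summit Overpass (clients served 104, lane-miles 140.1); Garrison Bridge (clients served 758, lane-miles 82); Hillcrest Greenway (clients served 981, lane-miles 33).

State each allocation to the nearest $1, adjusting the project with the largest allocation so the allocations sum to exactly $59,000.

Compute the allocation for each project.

Riverside Corridor: $2,515 | Winslow Annex: $10,135 | Lakeview Terminal: $16,336 | Summit Overpass: $9,995 | Garrison Bridge: $10,831 | Hillcrest Greenway: $9,188

Clients served total 4,129; lane-miles total 446.7.
Blended shares (50% clients served + 50% lane-miles): Riverside Corridor 0.0426; Winslow Annex 0.1718; Lakeview Terminal 0.2769; Summit Overpass 0.1694; Garrison Bridge 0.1836; Hillcrest Greenway 0.1557.
Raw shares: Riverside Corridor 2,514.70; Winslow Annex 10,135.43; Lakeview Terminal 16,335.63; Summit Overpass 9,995.22; Garrison Bridge 10,830.86; Hillcrest Greenway 9,188.15.
At nearest $1: Riverside Corridor $2,515; Winslow Annex $10,135; Lakeview Terminal $16,336; Summit Overpass $9,995; Garrison Bridge $10,831; Hillcrest Greenway $9,188. Sum = $59,000.
Rounded total matches; no reconciliation needed.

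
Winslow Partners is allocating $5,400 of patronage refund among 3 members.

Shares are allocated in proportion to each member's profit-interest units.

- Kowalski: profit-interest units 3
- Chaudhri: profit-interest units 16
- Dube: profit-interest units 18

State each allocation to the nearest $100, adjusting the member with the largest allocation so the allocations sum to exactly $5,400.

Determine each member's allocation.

Kowalski: $400; Chaudhri: $2,300; Dube: $2,700

Profit-interest units total: 37.
Proportional shares: Kowalski 3/37 × $5,400 = 437.84; Chaudhri 16/37 × $5,400 = 2,335.14; Dube 18/37 × $5,400 = 2,627.03.
Rounded to nearest $100: Kowalski $400; Chaudhri $2,300; Dube $2,600. Sum = $5,300.
Difference $5,400 − $5,300 = +$100 applied to largest allocation (Dube): Dube becomes $2,700.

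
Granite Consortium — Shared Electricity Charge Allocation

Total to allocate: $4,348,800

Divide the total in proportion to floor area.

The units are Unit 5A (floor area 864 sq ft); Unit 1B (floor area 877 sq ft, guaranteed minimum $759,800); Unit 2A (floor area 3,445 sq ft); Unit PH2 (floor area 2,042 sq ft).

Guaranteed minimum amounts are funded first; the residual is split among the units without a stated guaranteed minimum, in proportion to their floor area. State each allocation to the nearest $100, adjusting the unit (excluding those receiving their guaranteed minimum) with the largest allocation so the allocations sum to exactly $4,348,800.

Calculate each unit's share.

Unit 5A: $488,300 | Unit 1B: $759,800 | Unit 2A: $1,946,700 | Unit PH2: $1,154,000

Guaranteed amounts: Unit 1B $759,800. Balance $3,589,000.
Balance split over remaining floor area 6,351: Unit 5A 488,253.19 → $488,300; Unit 2A 1,946,796.57 → $1,946,800; Unit PH2 1,153,950.24 → $1,154,000.
Rounding difference −$100 applied to Unit 2A → $1,946,700.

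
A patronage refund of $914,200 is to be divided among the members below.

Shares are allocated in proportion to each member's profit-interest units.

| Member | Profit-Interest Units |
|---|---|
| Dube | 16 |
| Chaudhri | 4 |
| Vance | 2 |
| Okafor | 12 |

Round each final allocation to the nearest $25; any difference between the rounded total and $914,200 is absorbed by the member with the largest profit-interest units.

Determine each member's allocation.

Dube: $430,225 | Chaudhri: $107,550 | Vance: $53,775 | Okafor: $322,650

Sum of profit-interest units: 16 + 4 + 2 + 12 = 34.
Raw shares: Dube 430,211.76; Chaudhri 107,552.94; Vance 53,776.47; Okafor 322,658.82.
After rounding ($25): Dube $430,200; Chaudhri $107,550; Vance $53,775; Okafor $322,650. Sum = $914,175.
Difference $914,200 − $914,175 = +$25 applied to largest profit-interest units (Dube): Dube becomes $430,225.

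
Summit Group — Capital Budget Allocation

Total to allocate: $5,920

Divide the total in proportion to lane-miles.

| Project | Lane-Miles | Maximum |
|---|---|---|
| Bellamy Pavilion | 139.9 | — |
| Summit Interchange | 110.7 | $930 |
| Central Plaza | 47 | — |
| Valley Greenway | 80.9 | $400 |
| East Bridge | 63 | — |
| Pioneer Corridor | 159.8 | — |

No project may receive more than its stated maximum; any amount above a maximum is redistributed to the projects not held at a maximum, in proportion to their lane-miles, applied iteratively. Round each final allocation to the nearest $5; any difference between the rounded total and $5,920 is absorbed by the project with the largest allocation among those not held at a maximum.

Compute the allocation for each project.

Sum of lane-miles: 601.3.
Unconstrained shares: Bellamy Pavilion 1,377.36; Summit Interchange 1,089.88; Central Plaza 462.73; Valley Greenway 796.49; East Bridge 620.26; Pioneer Corridor 1,573.28.
Cap binds for Summit Interchange ($930), Valley Greenway ($400); balance $4,590 reallocated over remaining lane-miles 409.7.
Shares after redistribution: Bellamy Pavilion 1,567.34 → $1,565; Central Plaza 526.56 → $525; East Bridge 705.81 → $705; Pioneer Corridor 1,790.29 → $1,790.
Rounding difference +$5 applied to Pioneer Corridor → $1,795.

Bellamy Pavilion: $1,565 | Summit Interchange: $930 | Central Plaza: $525 | Valley Greenway: $400 | East Bridge: $705 | Pioneer Corridor: $1,795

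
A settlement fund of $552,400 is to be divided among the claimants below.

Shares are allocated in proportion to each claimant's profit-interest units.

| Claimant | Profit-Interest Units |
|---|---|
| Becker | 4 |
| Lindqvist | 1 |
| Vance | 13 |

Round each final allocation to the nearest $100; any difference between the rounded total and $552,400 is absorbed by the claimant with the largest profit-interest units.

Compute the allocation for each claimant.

Profit-interest units total: 18.
Proportional shares: Becker 4/18 × $552,400 = 122,755.56; Lindqvist 1/18 × $552,400 = 30,688.89; Vance 13/18 × $552,400 = 398,955.56.
Rounded to nearest $100: Becker $122,800; Lindqvist $30,700; Vance $399,000. Sum = $552,500.
Difference $552,400 − $552,500 = −$100 applied to largest profit-interest units (Vance): Vance becomes $398,900.

Becker: $122,800; Lindqvist: $30,700; Vance: $398,900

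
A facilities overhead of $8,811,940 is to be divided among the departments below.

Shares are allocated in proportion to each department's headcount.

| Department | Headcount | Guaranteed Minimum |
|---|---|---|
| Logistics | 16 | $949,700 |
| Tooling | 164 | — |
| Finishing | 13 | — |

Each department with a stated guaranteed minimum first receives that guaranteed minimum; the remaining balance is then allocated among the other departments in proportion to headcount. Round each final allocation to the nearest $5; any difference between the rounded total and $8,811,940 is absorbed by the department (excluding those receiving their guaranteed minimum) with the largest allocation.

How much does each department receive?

Logistics: $949,700 | Tooling: $7,284,785 | Finishing: $577,455

Minimums first: Logistics $949,700. Balance $7,862,240.
Balance split over remaining headcount 177: Tooling 7,284,787.34 → $7,284,785; Finishing 577,452.66 → $577,455.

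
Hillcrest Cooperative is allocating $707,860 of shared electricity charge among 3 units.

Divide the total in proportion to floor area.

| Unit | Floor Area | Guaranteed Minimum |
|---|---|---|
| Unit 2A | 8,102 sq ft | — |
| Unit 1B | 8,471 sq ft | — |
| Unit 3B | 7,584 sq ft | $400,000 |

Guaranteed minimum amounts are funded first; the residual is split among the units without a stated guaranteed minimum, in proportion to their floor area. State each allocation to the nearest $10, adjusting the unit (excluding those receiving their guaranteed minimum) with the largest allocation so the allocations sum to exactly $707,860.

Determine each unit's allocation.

Unit 2A: $150,500 | Unit 1B: $157,360 | Unit 3B: $400,000

Minimums first: Unit 3B $400,000. Balance $307,860.
Balance split over remaining floor area 16,573: Unit 2A 150,502.73 → $150,500; Unit 1B 157,357.27 → $157,360.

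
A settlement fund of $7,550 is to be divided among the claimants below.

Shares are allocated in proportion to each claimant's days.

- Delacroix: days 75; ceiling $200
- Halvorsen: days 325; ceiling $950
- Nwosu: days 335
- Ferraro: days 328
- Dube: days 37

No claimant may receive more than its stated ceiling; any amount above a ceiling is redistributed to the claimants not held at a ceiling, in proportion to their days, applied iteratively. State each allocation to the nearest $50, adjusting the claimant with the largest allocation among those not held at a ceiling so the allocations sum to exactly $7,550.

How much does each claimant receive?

Delacroix: $200 · Halvorsen: $950 · Nwosu: $3,050 · Ferraro: $3,000 · Dube: $350

Sum of days: 1,100.
Pro-rata shares before constraints: Delacroix 514.77; Halvorsen 2,230.68; Nwosu 2,299.32; Ferraro 2,251.27; Dube 253.95.
Cap binds for Delacroix ($200), Halvorsen ($950); remaining pool $6,400 reallocated over remaining days 700.
Redistributed shares: Nwosu 3,062.86 → $3,050; Ferraro 2,998.86 → $3,000; Dube 338.29 → $350.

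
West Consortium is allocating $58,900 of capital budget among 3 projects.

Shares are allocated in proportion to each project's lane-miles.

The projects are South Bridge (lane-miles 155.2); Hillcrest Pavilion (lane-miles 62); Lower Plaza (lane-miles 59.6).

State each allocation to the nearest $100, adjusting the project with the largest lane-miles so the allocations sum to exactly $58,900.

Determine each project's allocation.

South Bridge: $33,000; Hillcrest Pavilion: $13,200; Lower Plaza: $12,700

Lane-miles total: 155.2 + 62 + 59.6 = 276.8.
Proportional shares: South Bridge 33,024.86; Hillcrest Pavilion 13,192.92; Lower Plaza 12,682.23.
After rounding ($100): South Bridge $33,000; Hillcrest Pavilion $13,200; Lower Plaza $12,700. Sum = $58,900.
Sum already equals the total — no adjustment.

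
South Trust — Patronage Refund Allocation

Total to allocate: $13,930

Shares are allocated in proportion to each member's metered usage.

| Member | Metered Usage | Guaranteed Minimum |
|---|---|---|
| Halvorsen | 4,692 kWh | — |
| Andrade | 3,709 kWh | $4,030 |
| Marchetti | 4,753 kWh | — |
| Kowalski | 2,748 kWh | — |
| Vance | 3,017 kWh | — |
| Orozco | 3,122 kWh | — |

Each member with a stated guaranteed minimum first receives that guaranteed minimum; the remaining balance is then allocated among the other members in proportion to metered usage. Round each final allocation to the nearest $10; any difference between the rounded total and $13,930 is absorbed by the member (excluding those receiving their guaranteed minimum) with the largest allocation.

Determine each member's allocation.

Halvorsen: $2,530 · Andrade: $4,030 · Marchetti: $2,570 · Kowalski: $1,480 · Vance: $1,630 · Orozco: $1,690

Minimums first: Andrade $4,030. Residual $9,900.
Residual split over remaining metered usage 18,332: Halvorsen 2,533.86 → $2,530; Marchetti 2,566.81 → $2,570; Kowalski 1,484.03 → $1,480; Vance 1,629.30 → $1,630; Orozco 1,686.00 → $1,690.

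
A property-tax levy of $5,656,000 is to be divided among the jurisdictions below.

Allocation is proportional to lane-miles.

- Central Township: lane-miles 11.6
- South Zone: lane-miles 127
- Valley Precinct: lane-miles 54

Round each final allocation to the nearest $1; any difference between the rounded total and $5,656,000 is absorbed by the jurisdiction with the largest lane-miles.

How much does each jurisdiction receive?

Lane-miles total: 192.6.
Raw shares: Central Township 11.6/192.6 × $5,656,000 = 340,652.13; South Zone 127/192.6 × $5,656,000 = 3,729,553.48; Valley Precinct 54/192.6 × $5,656,000 = 1,585,794.39.
After rounding ($1): Central Township $340,652; South Zone $3,729,553; Valley Precinct $1,585,794. Sum = $5,655,999.
Difference $5,656,000 − $5,655,999 = +$1 applied to largest lane-miles (South Zone): South Zone becomes $3,729,554.

Central Township: $340,652 · South Zone: $3,729,554 · Valley Precinct: $1,585,794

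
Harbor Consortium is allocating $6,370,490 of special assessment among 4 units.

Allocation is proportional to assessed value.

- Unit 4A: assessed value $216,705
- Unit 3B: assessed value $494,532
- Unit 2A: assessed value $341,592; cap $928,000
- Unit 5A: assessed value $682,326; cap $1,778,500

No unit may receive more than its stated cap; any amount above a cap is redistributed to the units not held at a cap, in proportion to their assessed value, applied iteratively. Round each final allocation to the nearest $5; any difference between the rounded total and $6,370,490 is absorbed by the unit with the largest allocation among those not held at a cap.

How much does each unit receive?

Unit 4A: $1,116,370 | Unit 3B: $2,547,620 | Unit 2A: $928,000 | Unit 5A: $1,778,500

Assessed value total: 1,735,155.
Pro-rata shares before constraints: Unit 4A 795,615.97; Unit 3B 1,815,636.74; Unit 2A 1,254,129.12; Unit 5A 2,505,108.17.
Held at cap: Unit 2A ($928,000), Unit 5A ($1,778,500); balance $3,663,990 reallocated over remaining assessed value 711,237.
Remaining shares: Unit 4A 1,116,371.83 → $1,116,370; Unit 3B 2,547,618.17 → $2,547,620.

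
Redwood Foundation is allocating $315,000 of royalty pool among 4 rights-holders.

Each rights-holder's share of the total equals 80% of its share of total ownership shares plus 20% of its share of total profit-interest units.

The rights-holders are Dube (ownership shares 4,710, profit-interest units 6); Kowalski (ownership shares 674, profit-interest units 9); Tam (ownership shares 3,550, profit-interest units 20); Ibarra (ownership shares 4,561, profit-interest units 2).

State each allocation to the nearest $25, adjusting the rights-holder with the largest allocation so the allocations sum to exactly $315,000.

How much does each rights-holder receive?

Dube: $98,175; Kowalski: $27,900; Tam: $100,350; Ibarra: $88,575

Totals — ownership shares 13,495, profit-interest units 37.
Blended shares (80% ownership shares + 20% profit-interest units): Dube 0.3116; Kowalski 0.0886; Tam 0.3186; Ibarra 0.2812.
Raw shares: Dube 98,168.79; Kowalski 27,910.32; Tam 100,345.27; Ibarra 88,575.62.
After rounding ($25): Dube $98,175; Kowalski $27,900; Tam $100,350; Ibarra $88,575. Sum = $315,000.
No rounding difference to absorb.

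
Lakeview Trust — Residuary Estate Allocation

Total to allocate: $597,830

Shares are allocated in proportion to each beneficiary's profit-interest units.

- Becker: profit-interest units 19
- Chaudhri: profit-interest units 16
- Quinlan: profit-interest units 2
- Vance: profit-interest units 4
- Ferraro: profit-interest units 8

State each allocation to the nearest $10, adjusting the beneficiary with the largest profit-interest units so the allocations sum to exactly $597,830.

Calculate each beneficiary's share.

Combined profit-interest units = 49.
Pro-rata amounts: Becker 19/49 × $597,830 = 231,811.63; Chaudhri 16/49 × $597,830 = 195,209.80; Quinlan 2/49 × $597,830 = 24,401.22; Vance 4/49 × $597,830 = 48,802.45; Ferraro 8/49 × $597,830 = 97,604.90.
After rounding ($10): Becker $231,810; Chaudhri $195,210; Quinlan $24,400; Vance $48,800; Ferraro $97,600. Sum = $597,820.
Difference $597,830 − $597,820 = +$10 applied to largest profit-interest units (Becker): Becker becomes $231,820.

Becker: $231,820 · Chaudhri: $195,210 · Quinlan: $24,400 · Vance: $48,800 · Ferraro: $97,600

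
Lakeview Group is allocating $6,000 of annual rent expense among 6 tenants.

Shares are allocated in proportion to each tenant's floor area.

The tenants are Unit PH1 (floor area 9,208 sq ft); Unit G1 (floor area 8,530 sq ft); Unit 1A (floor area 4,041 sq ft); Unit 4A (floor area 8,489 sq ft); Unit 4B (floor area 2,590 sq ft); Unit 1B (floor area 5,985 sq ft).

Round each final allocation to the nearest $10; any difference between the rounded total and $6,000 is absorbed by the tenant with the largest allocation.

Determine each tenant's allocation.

Combined floor area = 38,843.
Pro-rata amounts: Unit PH1 9,208/38,843 × $6,000 = 1,422.34; Unit G1 8,530/38,843 × $6,000 = 1,317.61; Unit 1A 4,041/38,843 × $6,000 = 624.21; Unit 4A 8,489/38,843 × $6,000 = 1,311.28; Unit 4B 2,590/38,843 × $6,000 = 400.07; Unit 1B 5,985/38,843 × $6,000 = 924.49.
After rounding ($10): Unit PH1 $1,420; Unit G1 $1,320; Unit 1A $620; Unit 4A $1,310; Unit 4B $400; Unit 1B $920. Sum = $5,990.
Difference $6,000 − $5,990 = +$10 applied to largest allocation (Unit PH1): Unit PH1 becomes $1,430.

Unit PH1: $1,430 | Unit G1: $1,320 | Unit 1A: $620 | Unit 4A: $1,310 | Unit 4B: $400 | Unit 1B: $920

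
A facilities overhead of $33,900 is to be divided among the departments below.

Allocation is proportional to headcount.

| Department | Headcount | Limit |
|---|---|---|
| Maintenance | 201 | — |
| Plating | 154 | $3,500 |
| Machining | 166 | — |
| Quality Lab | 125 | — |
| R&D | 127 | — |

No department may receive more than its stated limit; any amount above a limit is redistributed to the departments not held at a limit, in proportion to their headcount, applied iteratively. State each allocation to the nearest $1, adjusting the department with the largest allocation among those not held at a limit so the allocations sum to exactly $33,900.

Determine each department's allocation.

Maintenance: $9,871; Plating: $3,500; Machining: $8,153; Quality Lab: $6,139; R&D: $6,237

Sum of headcount: 773.
Proportional shares (ignoring caps): Maintenance 8,814.88; Plating 6,753.69; Machining 7,279.95; Quality Lab 5,481.89; R&D 5,569.60.
Held at cap: Plating ($3,500); balance $30,400 reallocated over remaining headcount 619.
Remaining shares: Maintenance 9,871.41 → $9,871; Machining 8,152.504 → $8,153; Quality Lab 6,138.93 → $6,139; R&D 6,237.16 → $6,237.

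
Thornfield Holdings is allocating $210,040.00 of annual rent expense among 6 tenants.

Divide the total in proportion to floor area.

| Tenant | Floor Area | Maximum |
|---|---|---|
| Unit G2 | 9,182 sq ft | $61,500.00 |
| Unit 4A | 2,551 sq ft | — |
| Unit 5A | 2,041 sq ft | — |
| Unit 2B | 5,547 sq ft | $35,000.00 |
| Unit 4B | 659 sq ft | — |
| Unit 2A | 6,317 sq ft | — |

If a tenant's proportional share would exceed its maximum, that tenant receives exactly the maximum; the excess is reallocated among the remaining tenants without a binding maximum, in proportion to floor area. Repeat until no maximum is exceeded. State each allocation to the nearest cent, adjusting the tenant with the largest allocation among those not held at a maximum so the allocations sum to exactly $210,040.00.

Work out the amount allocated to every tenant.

Sum of floor area: 26,297.
Pro-rata shares before constraints: Unit G2 73,338.6805; Unit 4A 20,375.4056; Unit 5A 16,301.9219; Unit 2B 44,305.1253; Unit 4B 5,263.5799; Unit 2A 50,455.2869.
Held at cap: Unit G2 ($61,500.00), Unit 2B ($35,000.00); residual $113,540.00 reallocated over remaining floor area 11,568.
Remaining shares: Unit 4A 25,038.0826 → $25,038.08; Unit 5A 20,032.4291 → $20,032.43; Unit 4B 6,468.0896 → $6,468.09; Unit 2A 62,001.3987 → $62,001.40.

Unit G2: $61,500.00 · Unit 4A: $25,038.08 · Unit 5A: $20,032.43 · Unit 2B: $35,000.00 · Unit 4B: $6,468.09 · Unit 2A: $62,001.40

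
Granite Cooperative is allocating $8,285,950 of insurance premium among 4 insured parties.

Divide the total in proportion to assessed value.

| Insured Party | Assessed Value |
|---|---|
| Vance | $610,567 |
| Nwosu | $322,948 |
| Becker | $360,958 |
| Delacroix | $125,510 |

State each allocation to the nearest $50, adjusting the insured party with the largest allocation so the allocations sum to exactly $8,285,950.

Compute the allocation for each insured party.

Vance: $3,562,750 | Nwosu: $1,884,500 | Becker: $2,106,300 | Delacroix: $732,400

Assessed value total: 1,419,983.
Pro-rata amounts: Vance 610,567/1,419,983 × $8,285,950 = 3,562,808.59; Nwosu 322,948/1,419,983 × $8,285,950 = 1,884,481.00; Becker 360,958/1,419,983 × $8,285,950 = 2,106,278.69; Delacroix 125,510/1,419,983 × $8,285,950 = 732,381.71.
After rounding ($50): Vance $3,562,800; Nwosu $1,884,500; Becker $2,106,300; Delacroix $732,400. Sum = $8,286,000.
Difference $8,285,950 − $8,286,000 = −$50 applied to largest allocation (Vance): Vance becomes $3,562,750.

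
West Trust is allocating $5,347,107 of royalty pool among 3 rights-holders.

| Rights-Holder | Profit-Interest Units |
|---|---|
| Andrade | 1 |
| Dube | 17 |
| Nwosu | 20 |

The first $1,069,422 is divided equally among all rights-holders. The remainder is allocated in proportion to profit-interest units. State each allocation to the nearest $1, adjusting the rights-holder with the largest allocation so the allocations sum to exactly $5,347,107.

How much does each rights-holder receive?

Andrade: $469,045 · Dube: $2,270,175 · Nwosu: $2,607,887

First tranche $1,069,422 split equally: $356,474 each.
Remainder $4,277,685 by profit-interest units (total 38): Andrade 112,570.66 → $112,571; Dube 1,913,701.18 → $1,913,701; Nwosu 2,251,413.16 → $2,251,413.
Totals: Andrade $356,474 + $112,571 = $469,045; Dube $356,474 + $1,913,701 = $2,270,175; Nwosu $356,474 + $2,251,413 = $2,607,887.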